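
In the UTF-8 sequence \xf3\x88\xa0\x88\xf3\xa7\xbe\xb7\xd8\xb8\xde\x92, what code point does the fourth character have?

U+0792

Offset 0: leading byte 0xF3 = 11110011 → 4-byte char #1 = F3 88 A0 88.
Offset 4: leading byte 0xF3 = 11110011 → 4-byte char #2 = F3 A7 BE B7.
Offset 8: leading byte 0xD8 = 11011000 → 2-byte char #3 = D8 B8.
Offset 10: leading byte 0xDE = 11011110 → 2-byte char #4 = DE 92.
Leading byte 0xDE = 11011110 matches 110xxxxx → 2-byte sequence.
Byte 1: 0xDE = 11011110, payload 11110 (5 bits).
Byte 2: 0x92 = 10010010 (10xxxxxx ✓), payload 010010.
Concatenate: 11110010010 = 0x792 (11 bits → U+0792).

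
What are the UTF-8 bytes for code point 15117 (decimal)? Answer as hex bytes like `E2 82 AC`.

E3 AC 8D

U+3B0D = 0x3B0D = 15117 decimal. In range U+0800–U+FFFF → 3-byte form: 1110xxxx 10xxxxxx 10xxxxxx.
Binary (16 bits): 0011101100001101.
Split 4+6+6: 0011 | 101100 | 001101.
Byte 1: 11100011 = 0xE3.
Byte 2: 10101100 = 0xAC.
Byte 3: 10001101 = 0x8D.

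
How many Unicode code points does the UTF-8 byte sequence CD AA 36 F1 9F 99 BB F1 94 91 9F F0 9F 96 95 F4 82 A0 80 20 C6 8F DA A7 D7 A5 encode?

10

Byte at offset 0: 0xCD = 11001101 → 2-byte char (#1). Advance 2.
Byte at offset 2: 0x36 = 00110110 → 1-byte char (#2). Advance 1.
Byte at offset 3: 0xF1 = 11110001 → 4-byte char (#3). Advance 4.
Byte at offset 7: 0xF1 = 11110001 → 4-byte char (#4). Advance 4.
Byte at offset 11: 0xF0 = 11110000 → 4-byte char (#5). Advance 4.
Byte at offset 15: 0xF4 = 11110100 → 4-byte char (#6). Advance 4.
Byte at offset 19: 0x20 = 00100000 → 1-byte char (#7). Advance 1.
Byte at offset 20: 0xC6 = 11000110 → 2-byte char (#8). Advance 2.
Byte at offset 22: 0xDA = 11011010 → 2-byte char (#9). Advance 2.
Byte at offset 24: 0xD7 = 11010111 → 2-byte char (#10). Advance 2.
Reached end at offset 26 after 10 code points.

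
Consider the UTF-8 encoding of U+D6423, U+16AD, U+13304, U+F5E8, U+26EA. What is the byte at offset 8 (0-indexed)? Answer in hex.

0x93

U+D6423 → 4-byte form F3 96 90 A3 at offsets 0–3.
U+16AD → 3-byte form E1 9A AD at offsets 4–6.
U+13304 → 4-byte form F0 93 8C 84 at offsets 7–10.
Offset 8 falls in char 3's range; it's byte 2 of F0 93 8C 84 = 0x93.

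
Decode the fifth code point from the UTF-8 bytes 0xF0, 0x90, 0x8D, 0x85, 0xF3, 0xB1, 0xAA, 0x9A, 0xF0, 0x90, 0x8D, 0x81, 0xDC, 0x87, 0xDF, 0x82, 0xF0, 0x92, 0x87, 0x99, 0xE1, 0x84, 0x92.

U+07C2

Offset 0: leading byte 0xF0 = 11110000 → 4-byte char #1 = F0 90 8D 85.
Offset 4: leading byte 0xF3 = 11110011 → 4-byte char #2 = F3 B1 AA 9A.
Offset 8: leading byte 0xF0 = 11110000 → 4-byte char #3 = F0 90 8D 81.
Offset 12: leading byte 0xDC = 11011100 → 2-byte char #4 = DC 87.
Offset 14: leading byte 0xDF = 11011111 → 2-byte char #5 = DF 82.
Leading byte 0xDF = 11011111 matches 110xxxxx → 2-byte sequence.
Byte 1: 0xDF = 11011111, payload 11111 (5 bits).
Byte 2: 0x82 = 10000010 (10xxxxxx ✓), payload 000010.
Concatenate: 11111000010 = 0x7C2 (11 bits → U+07C2).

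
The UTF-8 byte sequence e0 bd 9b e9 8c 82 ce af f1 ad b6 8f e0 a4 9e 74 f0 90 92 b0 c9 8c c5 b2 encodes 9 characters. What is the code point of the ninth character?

Offset 0: leading byte 0xE0 = 11100000 → 3-byte char #1 = E0 BD 9B.
Offset 3: leading byte 0xE9 = 11101001 → 3-byte char #2 = E9 8C 82.
Offset 6: leading byte 0xCE = 11001110 → 2-byte char #3 = CE AF.
Offset 8: leading byte 0xF1 = 11110001 → 4-byte char #4 = F1 AD B6 8F.
Offset 12: leading byte 0xE0 = 11100000 → 3-byte char #5 = E0 A4 9E.
Offset 15: leading byte 0x74 = 01110100 → 1-byte char #6 = 74.
Offset 16: leading byte 0xF0 = 11110000 → 4-byte char #7 = F0 90 92 B0.
Offset 20: leading byte 0xC9 = 11001001 → 2-byte char #8 = C9 8C.
Offset 22: leading byte 0xC5 = 11000101 → 2-byte char #9 = C5 B2.
Leading byte 0xC5 = 11000101 matches 110xxxxx → 2-byte sequence.
Byte 1: 0xC5 = 11000101, payload 00101 (5 bits).
Byte 2: 0xB2 = 10110010 (10xxxxxx ✓), payload 110010.
Concatenate: 00101110010 = 0x172 (11 bits → U+0172).

U+0172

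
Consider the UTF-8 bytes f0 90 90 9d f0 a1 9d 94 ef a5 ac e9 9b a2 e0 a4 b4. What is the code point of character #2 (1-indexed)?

Offset 0: leading byte 0xF0 = 11110000 → 4-byte char #1 = F0 90 90 9D.
Offset 4: leading byte 0xF0 = 11110000 → 4-byte char #2 = F0 A1 9D 94.
Leading byte 0xF0 = 11110000 matches 11110xxx → 4-byte sequence.
Byte 1: 0xF0 = 11110000, payload 000 (3 bits).
Byte 2: 0xA1 = 10100001 (10xxxxxx ✓), payload 100001.
Byte 3: 0x9D = 10011101 (10xxxxxx ✓), payload 011101.
Byte 4: 0x94 = 10010100 (10xxxxxx ✓), payload 010100.
Concatenate: 000100001011101010100 = 0x21754 (21 bits → U+21754).

U+21754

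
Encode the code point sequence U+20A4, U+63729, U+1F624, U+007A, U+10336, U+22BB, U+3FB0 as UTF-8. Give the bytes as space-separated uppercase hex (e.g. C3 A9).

U+20A4: 3-byte form → E2 82 A4.
U+63729: 4-byte form → F1 A3 9C A9.
U+1F624: 4-byte form → F0 9F 98 A4.
U+007A: 1-byte form → 7A.
U+10336: 4-byte form → F0 90 8C B6.
U+22BB: 3-byte form → E2 8A BB.
U+3FB0: 3-byte form → E3 BE B0.
Concatenated (22 bytes): E2 82 A4 F1 A3 9C A9 F0 9F 98 A4 7A F0 90 8C B6 E2 8A BB E3 BE B0.

E2 82 A4 F1 A3 9C A9 F0 9F 98 A4 7A F0 90 8C B6 E2 8A BB E3 BE B0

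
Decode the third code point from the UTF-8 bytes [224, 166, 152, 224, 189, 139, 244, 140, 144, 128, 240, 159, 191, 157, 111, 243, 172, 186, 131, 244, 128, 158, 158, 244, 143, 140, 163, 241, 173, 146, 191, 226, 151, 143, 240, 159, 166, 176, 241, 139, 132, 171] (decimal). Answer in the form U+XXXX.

Offset 0: leading byte 0xE0 = 11100000 → 3-byte char #1 = E0 A6 98.
Offset 3: leading byte 0xE0 = 11100000 → 3-byte char #2 = E0 BD 8B.
Offset 6: leading byte 0xF4 = 11110100 → 4-byte char #3 = F4 8C 90 80.
Leading byte 0xF4 = 11110100 matches 11110xxx → 4-byte sequence.
Byte 1: 0xF4 = 11110100, payload 100 (3 bits).
Byte 2: 0x8C = 10001100 (10xxxxxx ✓), payload 001100.
Byte 3: 0x90 = 10010000 (10xxxxxx ✓), payload 010000.
Byte 4: 0x80 = 10000000 (10xxxxxx ✓), payload 000000.
Concatenate: 100001100010000000000 = 0x10C400 (21 bits → U+10C400).

U+10C400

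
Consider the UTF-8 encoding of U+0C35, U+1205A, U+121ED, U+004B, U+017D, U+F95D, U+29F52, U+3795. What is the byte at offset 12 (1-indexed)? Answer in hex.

1-indexed offset 12 is 0-indexed offset 11.
U+0C35 → 3-byte form E0 B0 B5 at offsets 0–2.
U+1205A → 4-byte form F0 92 81 9A at offsets 3–6.
U+121ED → 4-byte form F0 92 87 AD at offsets 7–10.
U+004B → 1-byte form 4B at offsets 11–11.
Offset 11 falls in char 4's range; it's byte 1 of 4B = 0x4B.

0x4B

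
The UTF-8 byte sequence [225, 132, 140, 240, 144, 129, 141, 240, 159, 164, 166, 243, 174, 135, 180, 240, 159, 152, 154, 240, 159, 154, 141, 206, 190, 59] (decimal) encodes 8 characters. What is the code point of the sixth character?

Offset 0: leading byte 0xE1 = 11100001 → 3-byte char #1 = E1 84 8C.
Offset 3: leading byte 0xF0 = 11110000 → 4-byte char #2 = F0 90 81 8D.
Offset 7: leading byte 0xF0 = 11110000 → 4-byte char #3 = F0 9F A4 A6.
Offset 11: leading byte 0xF3 = 11110011 → 4-byte char #4 = F3 AE 87 B4.
Offset 15: leading byte 0xF0 = 11110000 → 4-byte char #5 = F0 9F 98 9A.
Offset 19: leading byte 0xF0 = 11110000 → 4-byte char #6 = F0 9F 9A 8D.
Leading byte 0xF0 = 11110000 matches 11110xxx → 4-byte sequence.
Byte 1: 0xF0 = 11110000, payload 000 (3 bits).
Byte 2: 0x9F = 10011111 (10xxxxxx ✓), payload 011111.
Byte 3: 0x9A = 10011010 (10xxxxxx ✓), payload 011010.
Byte 4: 0x8D = 10001101 (10xxxxxx ✓), payload 001101.
Concatenate: 000011111011010001101 = 0x1F68D (21 bits → U+1F68D).

U+1F68D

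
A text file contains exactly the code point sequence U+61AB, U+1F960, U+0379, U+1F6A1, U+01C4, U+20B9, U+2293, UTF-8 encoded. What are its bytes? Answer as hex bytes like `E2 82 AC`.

E6 86 AB F0 9F A5 A0 CD B9 F0 9F 9A A1 C7 84 E2 82 B9 E2 8A 93

U+61AB: 3-byte form → E6 86 AB.
U+1F960: 4-byte form → F0 9F A5 A0.
U+0379: 2-byte form → CD B9.
U+1F6A1: 4-byte form → F0 9F 9A A1.
U+01C4: 2-byte form → C7 84.
U+20B9: 3-byte form → E2 82 B9.
U+2293: 3-byte form → E2 8A 93.
Concatenated (21 bytes): E6 86 AB F0 9F A5 A0 CD B9 F0 9F 9A A1 C7 84 E2 82 B9 E2 8A 93.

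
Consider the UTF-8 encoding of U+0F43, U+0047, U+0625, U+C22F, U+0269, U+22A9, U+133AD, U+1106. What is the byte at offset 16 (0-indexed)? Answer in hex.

0x8E

U+0F43 → 3-byte form E0 BD 83 at offsets 0–2.
U+0047 → 1-byte form 47 at offsets 3–3.
U+0625 → 2-byte form D8 A5 at offsets 4–5.
U+C22F → 3-byte form EC 88 AF at offsets 6–8.
U+0269 → 2-byte form C9 A9 at offsets 9–10.
U+22A9 → 3-byte form E2 8A A9 at offsets 11–13.
U+133AD → 4-byte form F0 93 8E AD at offsets 14–17.
Offset 16 falls in char 7's range; it's byte 3 of F0 93 8E AD = 0x8E.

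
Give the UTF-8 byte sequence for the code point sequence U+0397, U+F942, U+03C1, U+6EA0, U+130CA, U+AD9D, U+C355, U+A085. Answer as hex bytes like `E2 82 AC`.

CE 97 EF A5 82 CF 81 E6 BA A0 F0 93 83 8A EA B6 9D EC 8D 95 EA 82 85

U+0397: 2-byte form → CE 97.
U+F942: 3-byte form → EF A5 82.
U+03C1: 2-byte form → CF 81.
U+6EA0: 3-byte form → E6 BA A0.
U+130CA: 4-byte form → F0 93 83 8A.
U+AD9D: 3-byte form → EA B6 9D.
U+C355: 3-byte form → EC 8D 95.
U+A085: 3-byte form → EA 82 85.
Concatenated (23 bytes): CE 97 EF A5 82 CF 81 E6 BA A0 F0 93 83 8A EA B6 9D EC 8D 95 EA 82 85.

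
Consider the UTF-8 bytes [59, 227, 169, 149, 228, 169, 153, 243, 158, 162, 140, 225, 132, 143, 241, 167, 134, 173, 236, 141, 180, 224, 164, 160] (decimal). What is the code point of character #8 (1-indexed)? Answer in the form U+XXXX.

U+0920

Offset 0: leading byte 0x3B = 00111011 → 1-byte char #1 = 3B.
Offset 1: leading byte 0xE3 = 11100011 → 3-byte char #2 = E3 A9 95.
Offset 4: leading byte 0xE4 = 11100100 → 3-byte char #3 = E4 A9 99.
Offset 7: leading byte 0xF3 = 11110011 → 4-byte char #4 = F3 9E A2 8C.
Offset 11: leading byte 0xE1 = 11100001 → 3-byte char #5 = E1 84 8F.
Offset 14: leading byte 0xF1 = 11110001 → 4-byte char #6 = F1 A7 86 AD.
Offset 18: leading byte 0xEC = 11101100 → 3-byte char #7 = EC 8D B4.
Offset 21: leading byte 0xE0 = 11100000 → 3-byte char #8 = E0 A4 A0.
Leading byte 0xE0 = 11100000 matches 1110xxxx → 3-byte sequence.
Byte 1: 0xE0 = 11100000, payload 0000 (4 bits).
Byte 2: 0xA4 = 10100100 (10xxxxxx ✓), payload 100100.
Byte 3: 0xA0 = 10100000 (10xxxxxx ✓), payload 100000.
Concatenate: 0000100100100000 = 0x920 (16 bits → U+0920).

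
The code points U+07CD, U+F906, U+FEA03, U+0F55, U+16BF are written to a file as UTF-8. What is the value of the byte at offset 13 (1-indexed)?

1-indexed offset 13 is 0-indexed offset 12.
U+07CD → 2-byte form DF 8D at offsets 0–1.
U+F906 → 3-byte form EF A4 86 at offsets 2–4.
U+FEA03 → 4-byte form F3 BE A8 83 at offsets 5–8.
U+0F55 → 3-byte form E0 BD 95 at offsets 9–11.
U+16BF → 3-byte form E1 9A BF at offsets 12–14.
Offset 12 falls in char 5's range; it's byte 1 of E1 9A BF = 0xE1.

0xE1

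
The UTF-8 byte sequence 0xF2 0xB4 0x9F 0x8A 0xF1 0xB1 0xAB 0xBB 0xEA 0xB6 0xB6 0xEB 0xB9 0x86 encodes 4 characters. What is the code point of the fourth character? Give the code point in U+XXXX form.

Offset 0: leading byte 0xF2 = 11110010 → 4-byte char #1 = F2 B4 9F 8A.
Offset 4: leading byte 0xF1 = 11110001 → 4-byte char #2 = F1 B1 AB BB.
Offset 8: leading byte 0xEA = 11101010 → 3-byte char #3 = EA B6 B6.
Offset 11: leading byte 0xEB = 11101011 → 3-byte char #4 = EB B9 86.
Leading byte 0xEB = 11101011 matches 1110xxxx → 3-byte sequence.
Byte 1: 0xEB = 11101011, payload 1011 (4 bits).
Byte 2: 0xB9 = 10111001 (10xxxxxx ✓), payload 111001.
Byte 3: 0x86 = 10000110 (10xxxxxx ✓), payload 000110.
Concatenate: 1011111001000110 = 0xBE46 (16 bits → U+BE46).

U+BE46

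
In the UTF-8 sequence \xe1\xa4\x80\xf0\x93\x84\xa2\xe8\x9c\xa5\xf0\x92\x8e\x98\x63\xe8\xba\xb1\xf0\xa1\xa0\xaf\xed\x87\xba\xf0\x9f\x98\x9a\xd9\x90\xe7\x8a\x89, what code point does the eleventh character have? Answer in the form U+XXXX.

U+7289

Offset 0: leading byte 0xE1 = 11100001 → 3-byte char #1 = E1 A4 80.
Offset 3: leading byte 0xF0 = 11110000 → 4-byte char #2 = F0 93 84 A2.
Offset 7: leading byte 0xE8 = 11101000 → 3-byte char #3 = E8 9C A5.
Offset 10: leading byte 0xF0 = 11110000 → 4-byte char #4 = F0 92 8E 98.
Offset 14: leading byte 0x63 = 01100011 → 1-byte char #5 = 63.
Offset 15: leading byte 0xE8 = 11101000 → 3-byte char #6 = E8 BA B1.
Offset 18: leading byte 0xF0 = 11110000 → 4-byte char #7 = F0 A1 A0 AF.
Offset 22: leading byte 0xED = 11101101 → 3-byte char #8 = ED 87 BA.
Offset 25: leading byte 0xF0 = 11110000 → 4-byte char #9 = F0 9F 98 9A.
Offset 29: leading byte 0xD9 = 11011001 → 2-byte char #10 = D9 90.
Offset 31: leading byte 0xE7 = 11100111 → 3-byte char #11 = E7 8A 89.
Leading byte 0xE7 = 11100111 matches 1110xxxx → 3-byte sequence.
Byte 1: 0xE7 = 11100111, payload 0111 (4 bits).
Byte 2: 0x8A = 10001010 (10xxxxxx ✓), payload 001010.
Byte 3: 0x89 = 10001001 (10xxxxxx ✓), payload 001001.
Concatenate: 0111001010001001 = 0x7289 (16 bits → U+7289).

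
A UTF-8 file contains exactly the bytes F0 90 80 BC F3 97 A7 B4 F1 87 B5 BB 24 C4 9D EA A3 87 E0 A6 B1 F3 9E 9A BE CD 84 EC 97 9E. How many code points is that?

Byte at offset 0: 0xF0 = 11110000 → 4-byte char (#1). Advance 4.
Byte at offset 4: 0xF3 = 11110011 → 4-byte char (#2). Advance 4.
Byte at offset 8: 0xF1 = 11110001 → 4-byte char (#3). Advance 4.
Byte at offset 12: 0x24 = 00100100 → 1-byte char (#4). Advance 1.
Byte at offset 13: 0xC4 = 11000100 → 2-byte char (#5). Advance 2.
Byte at offset 15: 0xEA = 11101010 → 3-byte char (#6). Advance 3.
Byte at offset 18: 0xE0 = 11100000 → 3-byte char (#7). Advance 3.
Byte at offset 21: 0xF3 = 11110011 → 4-byte char (#8). Advance 4.
Byte at offset 25: 0xCD = 11001101 → 2-byte char (#9). Advance 2.
Byte at offset 27: 0xEC = 11101100 → 3-byte char (#10). Advance 3.
Reached end at offset 30 after 10 code points.

10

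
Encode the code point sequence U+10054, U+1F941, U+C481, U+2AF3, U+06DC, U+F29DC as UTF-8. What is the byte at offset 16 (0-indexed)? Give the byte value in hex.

0xF3

U+10054 → 4-byte form F0 90 81 94 at offsets 0–3.
U+1F941 → 4-byte form F0 9F A5 81 at offsets 4–7.
U+C481 → 3-byte form EC 92 81 at offsets 8–10.
U+2AF3 → 3-byte form E2 AB B3 at offsets 11–13.
U+06DC → 2-byte form DB 9C at offsets 14–15.
U+F29DC → 4-byte form F3 B2 A7 9C at offsets 16–19.
Offset 16 falls in char 6's range; it's byte 1 of F3 B2 A7 9C = 0xF3.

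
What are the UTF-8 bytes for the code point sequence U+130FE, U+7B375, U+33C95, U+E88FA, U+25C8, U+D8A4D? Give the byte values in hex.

U+130FE: 4-byte form → F0 93 83 BE.
U+7B375: 4-byte form → F1 BB 8D B5.
U+33C95: 4-byte form → F0 B3 B2 95.
U+E88FA: 4-byte form → F3 A8 A3 BA.
U+25C8: 3-byte form → E2 97 88.
U+D8A4D: 4-byte form → F3 98 A9 8D.
Concatenated (23 bytes): F0 93 83 BE F1 BB 8D B5 F0 B3 B2 95 F3 A8 A3 BA E2 97 88 F3 98 A9 8D.

F0 93 83 BE F1 BB 8D B5 F0 B3 B2 95 F3 A8 A3 BA E2 97 88 F3 98 A9 8D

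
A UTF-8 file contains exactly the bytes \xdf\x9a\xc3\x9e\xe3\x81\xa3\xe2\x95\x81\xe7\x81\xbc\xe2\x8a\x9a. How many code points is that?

6

Byte at offset 0: 0xDF = 11011111 → 2-byte char (#1). Advance 2.
Byte at offset 2: 0xC3 = 11000011 → 2-byte char (#2). Advance 2.
Byte at offset 4: 0xE3 = 11100011 → 3-byte char (#3). Advance 3.
Byte at offset 7: 0xE2 = 11100010 → 3-byte char (#4). Advance 3.
Byte at offset 10: 0xE7 = 11100111 → 3-byte char (#5). Advance 3.
Byte at offset 13: 0xE2 = 11100010 → 3-byte char (#6). Advance 3.
Reached end at offset 16 after 6 code points.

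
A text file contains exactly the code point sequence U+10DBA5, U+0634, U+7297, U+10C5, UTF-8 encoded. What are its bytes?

U+10DBA5: 4-byte form → F4 8D AE A5.
U+0634: 2-byte form → D8 B4.
U+7297: 3-byte form → E7 8A 97.
U+10C5: 3-byte form → E1 83 85.
Concatenated (12 bytes): F4 8D AE A5 D8 B4 E7 8A 97 E1 83 85.

F4 8D AE A5 D8 B4 E7 8A 97 E1 83 85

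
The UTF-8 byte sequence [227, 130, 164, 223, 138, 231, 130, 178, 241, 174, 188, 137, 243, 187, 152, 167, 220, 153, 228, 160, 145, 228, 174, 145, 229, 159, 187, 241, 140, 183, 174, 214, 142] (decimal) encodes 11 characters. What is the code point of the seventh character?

Offset 0: leading byte 0xE3 = 11100011 → 3-byte char #1 = E3 82 A4.
Offset 3: leading byte 0xDF = 11011111 → 2-byte char #2 = DF 8A.
Offset 5: leading byte 0xE7 = 11100111 → 3-byte char #3 = E7 82 B2.
Offset 8: leading byte 0xF1 = 11110001 → 4-byte char #4 = F1 AE BC 89.
Offset 12: leading byte 0xF3 = 11110011 → 4-byte char #5 = F3 BB 98 A7.
Offset 16: leading byte 0xDC = 11011100 → 2-byte char #6 = DC 99.
Offset 18: leading byte 0xE4 = 11100100 → 3-byte char #7 = E4 A0 91.
Leading byte 0xE4 = 11100100 matches 1110xxxx → 3-byte sequence.
Byte 1: 0xE4 = 11100100, payload 0100 (4 bits).
Byte 2: 0xA0 = 10100000 (10xxxxxx ✓), payload 100000.
Byte 3: 0x91 = 10010001 (10xxxxxx ✓), payload 010001.
Concatenate: 0100100000010001 = 0x4811 (16 bits → U+4811).

U+4811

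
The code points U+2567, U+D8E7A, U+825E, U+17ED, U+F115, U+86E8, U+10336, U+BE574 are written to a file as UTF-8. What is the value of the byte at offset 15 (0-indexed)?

U+2567 → 3-byte form E2 95 A7 at offsets 0–2.
U+D8E7A → 4-byte form F3 98 B9 BA at offsets 3–6.
U+825E → 3-byte form E8 89 9E at offsets 7–9.
U+17ED → 3-byte form E1 9F AD at offsets 10–12.
U+F115 → 3-byte form EF 84 95 at offsets 13–15.
Offset 15 falls in char 5's range; it's byte 3 of EF 84 95 = 0x95.

0x95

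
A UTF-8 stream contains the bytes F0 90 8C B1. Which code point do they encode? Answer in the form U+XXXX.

U+10331

Leading byte 0xF0 = 11110000 matches 11110xxx → 4-byte sequence.
Byte 1: 0xF0 = 11110000, payload 000 (3 bits).
Byte 2: 0x90 = 10010000 (10xxxxxx ✓), payload 010000.
Byte 3: 0x8C = 10001100 (10xxxxxx ✓), payload 001100.
Byte 4: 0xB1 = 10110001 (10xxxxxx ✓), payload 110001.
Concatenate: 000010000001100110001 = 0x10331 (21 bits → U+10331).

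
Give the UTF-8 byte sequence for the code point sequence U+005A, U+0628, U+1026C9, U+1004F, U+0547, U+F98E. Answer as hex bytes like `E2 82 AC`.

5A D8 A8 F4 82 9B 89 F0 90 81 8F D5 87 EF A6 8E

U+005A: 1-byte form → 5A.
U+0628: 2-byte form → D8 A8.
U+1026C9: 4-byte form → F4 82 9B 89.
U+1004F: 4-byte form → F0 90 81 8F.
U+0547: 2-byte form → D5 87.
U+F98E: 3-byte form → EF A6 8E.
Concatenated (16 bytes): 5A D8 A8 F4 82 9B 89 F0 90 81 8F D5 87 EF A6 8E.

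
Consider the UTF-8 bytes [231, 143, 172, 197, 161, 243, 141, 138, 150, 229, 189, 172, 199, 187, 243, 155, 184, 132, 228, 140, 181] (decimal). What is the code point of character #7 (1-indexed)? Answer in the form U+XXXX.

Offset 0: leading byte 0xE7 = 11100111 → 3-byte char #1 = E7 8F AC.
Offset 3: leading byte 0xC5 = 11000101 → 2-byte char #2 = C5 A1.
Offset 5: leading byte 0xF3 = 11110011 → 4-byte char #3 = F3 8D 8A 96.
Offset 9: leading byte 0xE5 = 11100101 → 3-byte char #4 = E5 BD AC.
Offset 12: leading byte 0xC7 = 11000111 → 2-byte char #5 = C7 BB.
Offset 14: leading byte 0xF3 = 11110011 → 4-byte char #6 = F3 9B B8 84.
Offset 18: leading byte 0xE4 = 11100100 → 3-byte char #7 = E4 8C B5.
Leading byte 0xE4 = 11100100 matches 1110xxxx → 3-byte sequence.
Byte 1: 0xE4 = 11100100, payload 0100 (4 bits).
Byte 2: 0x8C = 10001100 (10xxxxxx ✓), payload 001100.
Byte 3: 0xB5 = 10110101 (10xxxxxx ✓), payload 110101.
Concatenate: 0100001100110101 = 0x4335 (16 bits → U+4335).

U+4335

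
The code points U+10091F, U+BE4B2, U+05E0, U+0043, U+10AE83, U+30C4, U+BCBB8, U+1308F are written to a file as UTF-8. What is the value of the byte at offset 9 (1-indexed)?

1-indexed offset 9 is 0-indexed offset 8.
U+10091F → 4-byte form F4 80 A4 9F at offsets 0–3.
U+BE4B2 → 4-byte form F2 BE 92 B2 at offsets 4–7.
U+05E0 → 2-byte form D7 A0 at offsets 8–9.
Offset 8 falls in char 3's range; it's byte 1 of D7 A0 = 0xD7.

0xD7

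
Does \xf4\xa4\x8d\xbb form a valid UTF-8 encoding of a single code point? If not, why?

Leading byte 0xF4 = 11110100 → 4-byte form.
Payload = 0x12437B, which exceeds U+10FFFF, the maximum Unicode code point. (Leading bytes F5–FF, or F4 followed by ≥ 0x90, are invalid.)

invalid (encodes a value above U+10FFFF)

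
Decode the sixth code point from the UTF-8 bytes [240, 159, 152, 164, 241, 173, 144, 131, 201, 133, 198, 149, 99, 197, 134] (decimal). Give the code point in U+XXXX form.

Offset 0: leading byte 0xF0 = 11110000 → 4-byte char #1 = F0 9F 98 A4.
Offset 4: leading byte 0xF1 = 11110001 → 4-byte char #2 = F1 AD 90 83.
Offset 8: leading byte 0xC9 = 11001001 → 2-byte char #3 = C9 85.
Offset 10: leading byte 0xC6 = 11000110 → 2-byte char #4 = C6 95.
Offset 12: leading byte 0x63 = 01100011 → 1-byte char #5 = 63.
Offset 13: leading byte 0xC5 = 11000101 → 2-byte char #6 = C5 86.
Leading byte 0xC5 = 11000101 matches 110xxxxx → 2-byte sequence.
Byte 1: 0xC5 = 11000101, payload 00101 (5 bits).
Byte 2: 0x86 = 10000110 (10xxxxxx ✓), payload 000110.
Concatenate: 00101000110 = 0x146 (11 bits → U+0146).

U+0146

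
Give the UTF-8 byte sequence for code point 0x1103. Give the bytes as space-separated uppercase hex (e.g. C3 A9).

E1 84 83

U+1103 = 0x1103 = 4355 decimal. In range U+0800–U+FFFF → 3-byte form: 1110xxxx 10xxxxxx 10xxxxxx.
Binary (16 bits): 0001000100000011.
Split 4+6+6: 0001 | 000100 | 000011.
Byte 1: 11100001 = 0xE1.
Byte 2: 10000100 = 0x84.
Byte 3: 10000011 = 0x83.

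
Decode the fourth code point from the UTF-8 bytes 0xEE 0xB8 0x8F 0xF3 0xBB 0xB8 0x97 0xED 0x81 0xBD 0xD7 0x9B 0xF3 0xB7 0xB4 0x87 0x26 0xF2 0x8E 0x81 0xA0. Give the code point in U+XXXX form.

Offset 0: leading byte 0xEE = 11101110 → 3-byte char #1 = EE B8 8F.
Offset 3: leading byte 0xF3 = 11110011 → 4-byte char #2 = F3 BB B8 97.
Offset 7: leading byte 0xED = 11101101 → 3-byte char #3 = ED 81 BD.
Offset 10: leading byte 0xD7 = 11010111 → 2-byte char #4 = D7 9B.
Leading byte 0xD7 = 11010111 matches 110xxxxx → 2-byte sequence.
Byte 1: 0xD7 = 11010111, payload 10111 (5 bits).
Byte 2: 0x9B = 10011011 (10xxxxxx ✓), payload 011011.
Concatenate: 10111011011 = 0x5DB (11 bits → U+05DB).

U+05DB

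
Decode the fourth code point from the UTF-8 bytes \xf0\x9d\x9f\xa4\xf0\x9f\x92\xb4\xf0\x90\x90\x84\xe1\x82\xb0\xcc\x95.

U+10B0

Offset 0: leading byte 0xF0 = 11110000 → 4-byte char #1 = F0 9D 9F A4.
Offset 4: leading byte 0xF0 = 11110000 → 4-byte char #2 = F0 9F 92 B4.
Offset 8: leading byte 0xF0 = 11110000 → 4-byte char #3 = F0 90 90 84.
Offset 12: leading byte 0xE1 = 11100001 → 3-byte char #4 = E1 82 B0.
Leading byte 0xE1 = 11100001 matches 1110xxxx → 3-byte sequence.
Byte 1: 0xE1 = 11100001, payload 0001 (4 bits).
Byte 2: 0x82 = 10000010 (10xxxxxx ✓), payload 000010.
Byte 3: 0xB0 = 10110000 (10xxxxxx ✓), payload 110000.
Concatenate: 0001000010110000 = 0x10B0 (16 bits → U+10B0).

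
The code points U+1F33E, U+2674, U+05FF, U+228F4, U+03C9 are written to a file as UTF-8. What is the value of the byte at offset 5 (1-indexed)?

0xE2

1-indexed offset 5 is 0-indexed offset 4.
U+1F33E → 4-byte form F0 9F 8C BE at offsets 0–3.
U+2674 → 3-byte form E2 99 B4 at offsets 4–6.
Offset 4 falls in char 2's range; it's byte 1 of E2 99 B4 = 0xE2.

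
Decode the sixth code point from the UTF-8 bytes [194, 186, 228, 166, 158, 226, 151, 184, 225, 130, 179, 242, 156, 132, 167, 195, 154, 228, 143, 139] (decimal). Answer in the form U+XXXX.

Offset 0: leading byte 0xC2 = 11000010 → 2-byte char #1 = C2 BA.
Offset 2: leading byte 0xE4 = 11100100 → 3-byte char #2 = E4 A6 9E.
Offset 5: leading byte 0xE2 = 11100010 → 3-byte char #3 = E2 97 B8.
Offset 8: leading byte 0xE1 = 11100001 → 3-byte char #4 = E1 82 B3.
Offset 11: leading byte 0xF2 = 11110010 → 4-byte char #5 = F2 9C 84 A7.
Offset 15: leading byte 0xC3 = 11000011 → 2-byte char #6 = C3 9A.
Leading byte 0xC3 = 11000011 matches 110xxxxx → 2-byte sequence.
Byte 1: 0xC3 = 11000011, payload 00011 (5 bits).
Byte 2: 0x9A = 10011010 (10xxxxxx ✓), payload 011010.
Concatenate: 00011011010 = 0xDA (11 bits → U+00DA).

U+00DA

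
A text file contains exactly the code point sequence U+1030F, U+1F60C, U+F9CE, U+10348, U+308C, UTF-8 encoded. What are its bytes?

U+1030F: 4-byte form → F0 90 8C 8F.
U+1F60C: 4-byte form → F0 9F 98 8C.
U+F9CE: 3-byte form → EF A7 8E.
U+10348: 4-byte form → F0 90 8D 88.
U+308C: 3-byte form → E3 82 8C.
Concatenated (18 bytes): F0 90 8C 8F F0 9F 98 8C EF A7 8E F0 90 8D 88 E3 82 8C.

F0 90 8C 8F F0 9F 98 8C EF A7 8E F0 90 8D 88 E3 82 8C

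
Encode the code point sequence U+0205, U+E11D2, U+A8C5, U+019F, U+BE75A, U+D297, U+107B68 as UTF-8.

U+0205: 2-byte form → C8 85.
U+E11D2: 4-byte form → F3 A1 87 92.
U+A8C5: 3-byte form → EA A3 85.
U+019F: 2-byte form → C6 9F.
U+BE75A: 4-byte form → F2 BE 9D 9A.
U+D297: 3-byte form → ED 8A 97.
U+107B68: 4-byte form → F4 87 AD A8.
Concatenated (22 bytes): C8 85 F3 A1 87 92 EA A3 85 C6 9F F2 BE 9D 9A ED 8A 97 F4 87 AD A8.

C8 85 F3 A1 87 92 EA A3 85 C6 9F F2 BE 9D 9A ED 8A 97 F4 87 AD A8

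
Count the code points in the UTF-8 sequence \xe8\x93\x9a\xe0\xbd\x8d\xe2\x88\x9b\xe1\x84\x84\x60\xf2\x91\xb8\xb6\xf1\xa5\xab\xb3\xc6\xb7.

Byte at offset 0: 0xE8 = 11101000 → 3-byte char (#1). Advance 3.
Byte at offset 3: 0xE0 = 11100000 → 3-byte char (#2). Advance 3.
Byte at offset 6: 0xE2 = 11100010 → 3-byte char (#3). Advance 3.
Byte at offset 9: 0xE1 = 11100001 → 3-byte char (#4). Advance 3.
Byte at offset 12: 0x60 = 01100000 → 1-byte char (#5). Advance 1.
Byte at offset 13: 0xF2 = 11110010 → 4-byte char (#6). Advance 4.
Byte at offset 17: 0xF1 = 11110001 → 4-byte char (#7). Advance 4.
Byte at offset 21: 0xC6 = 11000110 → 2-byte char (#8). Advance 2.
Reached end at offset 23 after 8 code points.

8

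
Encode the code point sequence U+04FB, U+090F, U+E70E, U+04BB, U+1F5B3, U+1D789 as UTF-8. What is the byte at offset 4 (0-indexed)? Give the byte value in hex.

0x8F

U+04FB → 2-byte form D3 BB at offsets 0–1.
U+090F → 3-byte form E0 A4 8F at offsets 2–4.
Offset 4 falls in char 2's range; it's byte 3 of E0 A4 8F = 0x8F.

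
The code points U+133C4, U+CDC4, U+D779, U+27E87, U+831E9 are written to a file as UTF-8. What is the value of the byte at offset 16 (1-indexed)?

0x83

1-indexed offset 16 is 0-indexed offset 15.
U+133C4 → 4-byte form F0 93 8F 84 at offsets 0–3.
U+CDC4 → 3-byte form EC B7 84 at offsets 4–6.
U+D779 → 3-byte form ED 9D B9 at offsets 7–9.
U+27E87 → 4-byte form F0 A7 BA 87 at offsets 10–13.
U+831E9 → 4-byte form F2 83 87 A9 at offsets 14–17.
Offset 15 falls in char 5's range; it's byte 2 of F2 83 87 A9 = 0x83.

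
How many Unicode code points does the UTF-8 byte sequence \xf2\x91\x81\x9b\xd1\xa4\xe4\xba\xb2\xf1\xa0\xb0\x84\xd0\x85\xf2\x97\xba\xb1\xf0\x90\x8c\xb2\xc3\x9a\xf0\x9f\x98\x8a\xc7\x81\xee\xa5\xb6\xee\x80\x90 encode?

12

Byte at offset 0: 0xF2 = 11110010 → 4-byte char (#1). Advance 4.
Byte at offset 4: 0xD1 = 11010001 → 2-byte char (#2). Advance 2.
Byte at offset 6: 0xE4 = 11100100 → 3-byte char (#3). Advance 3.
Byte at offset 9: 0xF1 = 11110001 → 4-byte char (#4). Advance 4.
Byte at offset 13: 0xD0 = 11010000 → 2-byte char (#5). Advance 2.
Byte at offset 15: 0xF2 = 11110010 → 4-byte char (#6). Advance 4.
Byte at offset 19: 0xF0 = 11110000 → 4-byte char (#7). Advance 4.
Byte at offset 23: 0xC3 = 11000011 → 2-byte char (#8). Advance 2.
Byte at offset 25: 0xF0 = 11110000 → 4-byte char (#9). Advance 4.
Byte at offset 29: 0xC7 = 11000111 → 2-byte char (#10). Advance 2.
Byte at offset 31: 0xEE = 11101110 → 3-byte char (#11). Advance 3.
Byte at offset 34: 0xEE = 11101110 → 3-byte char (#12). Advance 3.
Reached end at offset 37 after 12 code points.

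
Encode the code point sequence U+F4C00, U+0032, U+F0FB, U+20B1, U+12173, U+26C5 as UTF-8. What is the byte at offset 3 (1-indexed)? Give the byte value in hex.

0xB0

1-indexed offset 3 is 0-indexed offset 2.
U+F4C00 → 4-byte form F3 B4 B0 80 at offsets 0–3.
Offset 2 falls in char 1's range; it's byte 3 of F3 B4 B0 80 = 0xB0.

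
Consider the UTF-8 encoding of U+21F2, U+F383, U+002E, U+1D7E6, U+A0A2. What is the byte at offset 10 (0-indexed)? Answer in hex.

U+21F2 → 3-byte form E2 87 B2 at offsets 0–2.
U+F383 → 3-byte form EF 8E 83 at offsets 3–5.
U+002E → 1-byte form 2E at offsets 6–6.
U+1D7E6 → 4-byte form F0 9D 9F A6 at offsets 7–10.
Offset 10 falls in char 4's range; it's byte 4 of F0 9D 9F A6 = 0xA6.

0xA6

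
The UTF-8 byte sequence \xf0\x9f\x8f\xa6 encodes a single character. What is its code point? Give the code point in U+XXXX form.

U+1F3E6

Leading byte 0xF0 = 11110000 matches 11110xxx → 4-byte sequence.
Byte 1: 0xF0 = 11110000, payload 000 (3 bits).
Byte 2: 0x9F = 10011111 (10xxxxxx ✓), payload 011111.
Byte 3: 0x8F = 10001111 (10xxxxxx ✓), payload 001111.
Byte 4: 0xA6 = 10100110 (10xxxxxx ✓), payload 100110.
Concatenate: 000011111001111100110 = 0x1F3E6 (21 bits → U+1F3E6).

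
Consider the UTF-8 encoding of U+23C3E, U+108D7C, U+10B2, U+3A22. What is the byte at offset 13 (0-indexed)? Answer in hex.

0xA2

U+23C3E → 4-byte form F0 A3 B0 BE at offsets 0–3.
U+108D7C → 4-byte form F4 88 B5 BC at offsets 4–7.
U+10B2 → 3-byte form E1 82 B2 at offsets 8–10.
U+3A22 → 3-byte form E3 A8 A2 at offsets 11–13.
Offset 13 falls in char 4's range; it's byte 3 of E3 A8 A2 = 0xA2.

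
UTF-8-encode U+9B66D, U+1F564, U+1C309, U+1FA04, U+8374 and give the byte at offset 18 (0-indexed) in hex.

0xB4

U+9B66D → 4-byte form F2 9B 99 AD at offsets 0–3.
U+1F564 → 4-byte form F0 9F 95 A4 at offsets 4–7.
U+1C309 → 4-byte form F0 9C 8C 89 at offsets 8–11.
U+1FA04 → 4-byte form F0 9F A8 84 at offsets 12–15.
U+8374 → 3-byte form E8 8D B4 at offsets 16–18.
Offset 18 falls in char 5's range; it's byte 3 of E8 8D B4 = 0xB4.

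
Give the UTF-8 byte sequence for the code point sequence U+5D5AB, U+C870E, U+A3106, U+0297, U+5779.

U+5D5AB: 4-byte form → F1 9D 96 AB.
U+C870E: 4-byte form → F3 88 9C 8E.
U+A3106: 4-byte form → F2 A3 84 86.
U+0297: 2-byte form → CA 97.
U+5779: 3-byte form → E5 9D B9.
Concatenated (17 bytes): F1 9D 96 AB F3 88 9C 8E F2 A3 84 86 CA 97 E5 9D B9.

F1 9D 96 AB F3 88 9C 8E F2 A3 84 86 CA 97 E5 9D B9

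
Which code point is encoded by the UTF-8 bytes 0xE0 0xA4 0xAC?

U+092C

Leading byte 0xE0 = 11100000 matches 1110xxxx → 3-byte sequence.
Byte 1: 0xE0 = 11100000, payload 0000 (4 bits).
Byte 2: 0xA4 = 10100100 (10xxxxxx ✓), payload 100100.
Byte 3: 0xAC = 10101100 (10xxxxxx ✓), payload 101100.
Concatenate: 0000100100101100 = 0x92C (16 bits → U+092C).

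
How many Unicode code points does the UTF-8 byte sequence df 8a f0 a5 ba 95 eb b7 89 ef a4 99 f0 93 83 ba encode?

5

Byte at offset 0: 0xDF = 11011111 → 2-byte char (#1). Advance 2.
Byte at offset 2: 0xF0 = 11110000 → 4-byte char (#2). Advance 4.
Byte at offset 6: 0xEB = 11101011 → 3-byte char (#3). Advance 3.
Byte at offset 9: 0xEF = 11101111 → 3-byte char (#4). Advance 3.
Byte at offset 12: 0xF0 = 11110000 → 4-byte char (#5). Advance 4.
Reached end at offset 16 after 5 code points.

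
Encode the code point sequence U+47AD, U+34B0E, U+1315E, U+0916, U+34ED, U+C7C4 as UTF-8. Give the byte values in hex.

E4 9E AD F0 B4 AC 8E F0 93 85 9E E0 A4 96 E3 93 AD EC 9F 84

U+47AD: 3-byte form → E4 9E AD.
U+34B0E: 4-byte form → F0 B4 AC 8E.
U+1315E: 4-byte form → F0 93 85 9E.
U+0916: 3-byte form → E0 A4 96.
U+34ED: 3-byte form → E3 93 AD.
U+C7C4: 3-byte form → EC 9F 84.
Concatenated (20 bytes): E4 9E AD F0 B4 AC 8E F0 93 85 9E E0 A4 96 E3 93 AD EC 9F 84.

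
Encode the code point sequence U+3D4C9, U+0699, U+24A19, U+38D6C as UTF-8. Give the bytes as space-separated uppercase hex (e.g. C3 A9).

F0 BD 93 89 DA 99 F0 A4 A8 99 F0 B8 B5 AC

U+3D4C9: 4-byte form → F0 BD 93 89.
U+0699: 2-byte form → DA 99.
U+24A19: 4-byte form → F0 A4 A8 99.
U+38D6C: 4-byte form → F0 B8 B5 AC.
Concatenated (14 bytes): F0 BD 93 89 DA 99 F0 A4 A8 99 F0 B8 B5 AC.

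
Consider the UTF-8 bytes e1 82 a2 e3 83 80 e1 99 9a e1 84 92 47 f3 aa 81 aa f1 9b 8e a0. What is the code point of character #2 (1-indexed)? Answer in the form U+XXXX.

U+30C0

Offset 0: leading byte 0xE1 = 11100001 → 3-byte char #1 = E1 82 A2.
Offset 3: leading byte 0xE3 = 11100011 → 3-byte char #2 = E3 83 80.
Leading byte 0xE3 = 11100011 matches 1110xxxx → 3-byte sequence.
Byte 1: 0xE3 = 11100011, payload 0011 (4 bits).
Byte 2: 0x83 = 10000011 (10xxxxxx ✓), payload 000011.
Byte 3: 0x80 = 10000000 (10xxxxxx ✓), payload 000000.
Concatenate: 0011000011000000 = 0x30C0 (16 bits → U+30C0).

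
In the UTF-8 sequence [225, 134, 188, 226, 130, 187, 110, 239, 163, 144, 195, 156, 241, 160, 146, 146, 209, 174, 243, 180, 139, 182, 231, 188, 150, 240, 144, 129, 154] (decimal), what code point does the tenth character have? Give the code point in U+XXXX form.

U+1005A

Offset 0: leading byte 0xE1 = 11100001 → 3-byte char #1 = E1 86 BC.
Offset 3: leading byte 0xE2 = 11100010 → 3-byte char #2 = E2 82 BB.
Offset 6: leading byte 0x6E = 01101110 → 1-byte char #3 = 6E.
Offset 7: leading byte 0xEF = 11101111 → 3-byte char #4 = EF A3 90.
Offset 10: leading byte 0xC3 = 11000011 → 2-byte char #5 = C3 9C.
Offset 12: leading byte 0xF1 = 11110001 → 4-byte char #6 = F1 A0 92 92.
Offset 16: leading byte 0xD1 = 11010001 → 2-byte char #7 = D1 AE.
Offset 18: leading byte 0xF3 = 11110011 → 4-byte char #8 = F3 B4 8B B6.
Offset 22: leading byte 0xE7 = 11100111 → 3-byte char #9 = E7 BC 96.
Offset 25: leading byte 0xF0 = 11110000 → 4-byte char #10 = F0 90 81 9A.
Leading byte 0xF0 = 11110000 matches 11110xxx → 4-byte sequence.
Byte 1: 0xF0 = 11110000, payload 000 (3 bits).
Byte 2: 0x90 = 10010000 (10xxxxxx ✓), payload 010000.
Byte 3: 0x81 = 10000001 (10xxxxxx ✓), payload 000001.
Byte 4: 0x9A = 10011010 (10xxxxxx ✓), payload 011010.
Concatenate: 000010000000001011010 = 0x1005A (21 bits → U+1005A).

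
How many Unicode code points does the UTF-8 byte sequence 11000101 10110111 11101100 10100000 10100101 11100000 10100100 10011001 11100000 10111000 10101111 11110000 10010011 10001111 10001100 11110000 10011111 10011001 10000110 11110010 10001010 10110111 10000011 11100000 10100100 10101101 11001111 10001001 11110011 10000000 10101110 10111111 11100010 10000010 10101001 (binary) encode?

Byte at offset 0: 0xC5 = 11000101 → 2-byte char (#1). Advance 2.
Byte at offset 2: 0xEC = 11101100 → 3-byte char (#2). Advance 3.
Byte at offset 5: 0xE0 = 11100000 → 3-byte char (#3). Advance 3.
Byte at offset 8: 0xE0 = 11100000 → 3-byte char (#4). Advance 3.
Byte at offset 11: 0xF0 = 11110000 → 4-byte char (#5). Advance 4.
Byte at offset 15: 0xF0 = 11110000 → 4-byte char (#6). Advance 4.
Byte at offset 19: 0xF2 = 11110010 → 4-byte char (#7). Advance 4.
Byte at offset 23: 0xE0 = 11100000 → 3-byte char (#8). Advance 3.
Byte at offset 26: 0xCF = 11001111 → 2-byte char (#9). Advance 2.
Byte at offset 28: 0xF3 = 11110011 → 4-byte char (#10). Advance 4.
Byte at offset 32: 0xE2 = 11100010 → 3-byte char (#11). Advance 3.
Reached end at offset 35 after 11 code points.

11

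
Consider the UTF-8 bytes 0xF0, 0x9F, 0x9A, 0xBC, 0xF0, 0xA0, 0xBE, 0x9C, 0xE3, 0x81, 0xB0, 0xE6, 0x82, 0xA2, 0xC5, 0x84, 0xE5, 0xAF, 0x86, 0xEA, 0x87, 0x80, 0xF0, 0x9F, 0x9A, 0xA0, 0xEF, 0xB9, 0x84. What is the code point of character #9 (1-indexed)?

U+FE44

Offset 0: leading byte 0xF0 = 11110000 → 4-byte char #1 = F0 9F 9A BC.
Offset 4: leading byte 0xF0 = 11110000 → 4-byte char #2 = F0 A0 BE 9C.
Offset 8: leading byte 0xE3 = 11100011 → 3-byte char #3 = E3 81 B0.
Offset 11: leading byte 0xE6 = 11100110 → 3-byte char #4 = E6 82 A2.
Offset 14: leading byte 0xC5 = 11000101 → 2-byte char #5 = C5 84.
Offset 16: leading byte 0xE5 = 11100101 → 3-byte char #6 = E5 AF 86.
Offset 19: leading byte 0xEA = 11101010 → 3-byte char #7 = EA 87 80.
Offset 22: leading byte 0xF0 = 11110000 → 4-byte char #8 = F0 9F 9A A0.
Offset 26: leading byte 0xEF = 11101111 → 3-byte char #9 = EF B9 84.
Leading byte 0xEF = 11101111 matches 1110xxxx → 3-byte sequence.
Byte 1: 0xEF = 11101111, payload 1111 (4 bits).
Byte 2: 0xB9 = 10111001 (10xxxxxx ✓), payload 111001.
Byte 3: 0x84 = 10000100 (10xxxxxx ✓), payload 000100.
Concatenate: 1111111001000100 = 0xFE44 (16 bits → U+FE44).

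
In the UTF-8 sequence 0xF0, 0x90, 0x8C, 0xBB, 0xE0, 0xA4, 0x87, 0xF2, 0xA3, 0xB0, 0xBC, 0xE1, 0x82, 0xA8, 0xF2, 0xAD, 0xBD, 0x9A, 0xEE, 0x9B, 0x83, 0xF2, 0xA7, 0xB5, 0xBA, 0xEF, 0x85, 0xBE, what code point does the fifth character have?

U+ADF5A

Offset 0: leading byte 0xF0 = 11110000 → 4-byte char #1 = F0 90 8C BB.
Offset 4: leading byte 0xE0 = 11100000 → 3-byte char #2 = E0 A4 87.
Offset 7: leading byte 0xF2 = 11110010 → 4-byte char #3 = F2 A3 B0 BC.
Offset 11: leading byte 0xE1 = 11100001 → 3-byte char #4 = E1 82 A8.
Offset 14: leading byte 0xF2 = 11110010 → 4-byte char #5 = F2 AD BD 9A.
Leading byte 0xF2 = 11110010 matches 11110xxx → 4-byte sequence.
Byte 1: 0xF2 = 11110010, payload 010 (3 bits).
Byte 2: 0xAD = 10101101 (10xxxxxx ✓), payload 101101.
Byte 3: 0xBD = 10111101 (10xxxxxx ✓), payload 111101.
Byte 4: 0x9A = 10011010 (10xxxxxx ✓), payload 011010.
Concatenate: 010101101111101011010 = 0xADF5A (21 bits → U+ADF5A).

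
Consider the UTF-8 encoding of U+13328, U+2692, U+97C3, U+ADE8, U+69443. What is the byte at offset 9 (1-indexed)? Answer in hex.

1-indexed offset 9 is 0-indexed offset 8.
U+13328 → 4-byte form F0 93 8C A8 at offsets 0–3.
U+2692 → 3-byte form E2 9A 92 at offsets 4–6.
U+97C3 → 3-byte form E9 9F 83 at offsets 7–9.
Offset 8 falls in char 3's range; it's byte 2 of E9 9F 83 = 0x9F.

0x9F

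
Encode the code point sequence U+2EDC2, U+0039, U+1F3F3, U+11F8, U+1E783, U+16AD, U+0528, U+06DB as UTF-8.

F0 AE B7 82 39 F0 9F 8F B3 E1 87 B8 F0 9E 9E 83 E1 9A AD D4 A8 DB 9B

U+2EDC2: 4-byte form → F0 AE B7 82.
U+0039: 1-byte form → 39.
U+1F3F3: 4-byte form → F0 9F 8F B3.
U+11F8: 3-byte form → E1 87 B8.
U+1E783: 4-byte form → F0 9E 9E 83.
U+16AD: 3-byte form → E1 9A AD.
U+0528: 2-byte form → D4 A8.
U+06DB: 2-byte form → DB 9B.
Concatenated (23 bytes): F0 AE B7 82 39 F0 9F 8F B3 E1 87 B8 F0 9E 9E 83 E1 9A AD D4 A8 DB 9B.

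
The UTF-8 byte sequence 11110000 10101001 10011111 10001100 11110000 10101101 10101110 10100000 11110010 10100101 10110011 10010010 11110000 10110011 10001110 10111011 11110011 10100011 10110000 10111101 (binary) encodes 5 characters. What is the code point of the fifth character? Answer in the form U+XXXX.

Offset 0: leading byte 0xF0 = 11110000 → 4-byte char #1 = F0 A9 9F 8C.
Offset 4: leading byte 0xF0 = 11110000 → 4-byte char #2 = F0 AD AE A0.
Offset 8: leading byte 0xF2 = 11110010 → 4-byte char #3 = F2 A5 B3 92.
Offset 12: leading byte 0xF0 = 11110000 → 4-byte char #4 = F0 B3 8E BB.
Offset 16: leading byte 0xF3 = 11110011 → 4-byte char #5 = F3 A3 B0 BD.
Leading byte 0xF3 = 11110011 matches 11110xxx → 4-byte sequence.
Byte 1: 0xF3 = 11110011, payload 011 (3 bits).
Byte 2: 0xA3 = 10100011 (10xxxxxx ✓), payload 100011.
Byte 3: 0xB0 = 10110000 (10xxxxxx ✓), payload 110000.
Byte 4: 0xBD = 10111101 (10xxxxxx ✓), payload 111101.
Concatenate: 011100011110000111101 = 0xE3C3D (21 bits → U+E3C3D).

U+E3C3D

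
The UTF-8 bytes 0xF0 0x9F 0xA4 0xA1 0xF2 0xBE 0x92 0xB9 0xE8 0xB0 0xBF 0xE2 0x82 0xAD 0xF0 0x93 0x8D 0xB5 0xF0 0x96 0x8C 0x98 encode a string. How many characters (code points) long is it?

Byte at offset 0: 0xF0 = 11110000 → 4-byte char (#1). Advance 4.
Byte at offset 4: 0xF2 = 11110010 → 4-byte char (#2). Advance 4.
Byte at offset 8: 0xE8 = 11101000 → 3-byte char (#3). Advance 3.
Byte at offset 11: 0xE2 = 11100010 → 3-byte char (#4). Advance 3.
Byte at offset 14: 0xF0 = 11110000 → 4-byte char (#5). Advance 4.
Byte at offset 18: 0xF0 = 11110000 → 4-byte char (#6). Advance 4.
Reached end at offset 22 after 6 code points.

6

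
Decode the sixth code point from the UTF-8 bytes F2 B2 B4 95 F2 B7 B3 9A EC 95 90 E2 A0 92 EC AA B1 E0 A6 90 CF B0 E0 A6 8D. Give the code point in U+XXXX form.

Offset 0: leading byte 0xF2 = 11110010 → 4-byte char #1 = F2 B2 B4 95.
Offset 4: leading byte 0xF2 = 11110010 → 4-byte char #2 = F2 B7 B3 9A.
Offset 8: leading byte 0xEC = 11101100 → 3-byte char #3 = EC 95 90.
Offset 11: leading byte 0xE2 = 11100010 → 3-byte char #4 = E2 A0 92.
Offset 14: leading byte 0xEC = 11101100 → 3-byte char #5 = EC AA B1.
Offset 17: leading byte 0xE0 = 11100000 → 3-byte char #6 = E0 A6 90.
Leading byte 0xE0 = 11100000 matches 1110xxxx → 3-byte sequence.
Byte 1: 0xE0 = 11100000, payload 0000 (4 bits).
Byte 2: 0xA6 = 10100110 (10xxxxxx ✓), payload 100110.
Byte 3: 0x90 = 10010000 (10xxxxxx ✓), payload 010000.
Concatenate: 0000100110010000 = 0x990 (16 bits → U+0990).

U+0990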